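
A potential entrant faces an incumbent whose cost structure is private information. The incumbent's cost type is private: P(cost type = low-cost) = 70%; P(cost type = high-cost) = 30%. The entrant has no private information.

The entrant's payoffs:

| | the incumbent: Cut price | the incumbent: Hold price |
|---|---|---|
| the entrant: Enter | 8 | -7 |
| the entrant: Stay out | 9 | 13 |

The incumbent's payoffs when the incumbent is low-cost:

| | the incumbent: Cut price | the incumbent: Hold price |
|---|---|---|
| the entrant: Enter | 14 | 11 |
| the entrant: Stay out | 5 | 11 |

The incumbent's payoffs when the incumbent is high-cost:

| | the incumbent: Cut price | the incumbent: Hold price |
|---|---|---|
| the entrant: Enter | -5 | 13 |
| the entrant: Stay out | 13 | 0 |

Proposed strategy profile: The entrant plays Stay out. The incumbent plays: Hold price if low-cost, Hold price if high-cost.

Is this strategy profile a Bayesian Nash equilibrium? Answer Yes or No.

No

The entrant plays Stay out: E[Stay out] = 0.7·(13) + 0.3·(13) = 13; E[Enter] = -7. Best-responding. ✓
The incumbent (cost type low-cost), facing Stay out: Cut price gives 5, Hold price gives 11. Proposed Hold price is best. ✓
The incumbent (cost type high-cost), facing Stay out: Cut price gives 13, Hold price gives 0. Proposed Hold price is not best — profitable deviation exists. ✗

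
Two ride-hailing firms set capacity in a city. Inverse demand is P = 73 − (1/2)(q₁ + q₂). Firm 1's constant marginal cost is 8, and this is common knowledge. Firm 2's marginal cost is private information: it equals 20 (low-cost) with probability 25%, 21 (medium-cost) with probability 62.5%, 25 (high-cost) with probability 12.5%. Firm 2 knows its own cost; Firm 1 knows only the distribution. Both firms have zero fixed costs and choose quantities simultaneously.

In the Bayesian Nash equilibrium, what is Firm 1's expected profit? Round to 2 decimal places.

1360.68

Type-c best response for Firm 2: q₂(c) = (73 − c) − q₁/2.
Firm 1 maximizes expected profit; its first-order condition is 73 − q₁ − (1/2)E[q₂] − 8 = 0.
Substituting E[q₂] and solving: E[c₂] = 21.25, so q₁ = (73 − 2·8 + 21.25)/(3/2) = 52.1667.
E[P] = 73 − (1/2)·(q₁ + E[q₂]) = 34.0833; Firm 1's expected profit = (E[P] − 8)·q₁ = (34.0833 − 8)·52.1667 = 1360.68.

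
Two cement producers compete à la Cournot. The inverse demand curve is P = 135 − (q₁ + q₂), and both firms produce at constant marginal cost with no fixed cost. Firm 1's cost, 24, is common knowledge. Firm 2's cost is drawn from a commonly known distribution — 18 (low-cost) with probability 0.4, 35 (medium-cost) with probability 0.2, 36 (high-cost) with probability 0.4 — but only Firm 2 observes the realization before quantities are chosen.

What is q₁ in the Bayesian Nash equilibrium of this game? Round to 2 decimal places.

Firm 2 with cost c maximizes (135 − (q₁+q₂) − c)·q₂, giving q₂(c) = (135 − c − q₁)/2.
E[c₂] = 0.4·18 + 0.2·35 + 0.4·36 = 28.6
Firm 1's FOC against E[q₂] yields q₁ = (135 − 2·24 + E[c₂])/3 = (135 − 48 + 28.6)/3 = 38.5333.

38.53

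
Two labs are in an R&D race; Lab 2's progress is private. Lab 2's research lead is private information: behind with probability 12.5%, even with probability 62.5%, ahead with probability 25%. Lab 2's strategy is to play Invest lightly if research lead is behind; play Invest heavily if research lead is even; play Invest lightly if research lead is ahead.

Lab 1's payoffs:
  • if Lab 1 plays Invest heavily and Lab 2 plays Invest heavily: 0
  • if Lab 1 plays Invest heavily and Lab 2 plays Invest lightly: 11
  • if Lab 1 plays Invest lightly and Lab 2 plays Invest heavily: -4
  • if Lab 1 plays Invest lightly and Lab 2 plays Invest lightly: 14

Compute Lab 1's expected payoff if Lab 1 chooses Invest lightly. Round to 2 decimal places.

2.75

E[Invest lightly] = 0.125·14 + 0.625·(-4) + 0.25·14 = 1.75 + (-2.5) + 3.5 = 2.75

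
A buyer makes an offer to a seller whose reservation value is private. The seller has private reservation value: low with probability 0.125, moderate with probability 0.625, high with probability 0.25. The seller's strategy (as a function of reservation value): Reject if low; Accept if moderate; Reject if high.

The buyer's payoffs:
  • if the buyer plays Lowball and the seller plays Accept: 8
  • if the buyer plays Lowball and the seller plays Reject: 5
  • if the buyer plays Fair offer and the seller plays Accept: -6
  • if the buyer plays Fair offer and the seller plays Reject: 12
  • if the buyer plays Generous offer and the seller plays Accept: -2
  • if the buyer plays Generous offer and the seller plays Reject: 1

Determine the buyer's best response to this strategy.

E[Lowball] = 0.125·(5) + 0.625·(8) + 0.25·(5) = 6.875
E[Fair offer] = 0.125·(12) + 0.625·(-6) + 0.25·(12) = 0.75
E[Generous offer] = 0.125·(1) + 0.625·(-2) + 0.25·(1) = -0.875
Best response: Lowball (6.875 is the largest).

Lowball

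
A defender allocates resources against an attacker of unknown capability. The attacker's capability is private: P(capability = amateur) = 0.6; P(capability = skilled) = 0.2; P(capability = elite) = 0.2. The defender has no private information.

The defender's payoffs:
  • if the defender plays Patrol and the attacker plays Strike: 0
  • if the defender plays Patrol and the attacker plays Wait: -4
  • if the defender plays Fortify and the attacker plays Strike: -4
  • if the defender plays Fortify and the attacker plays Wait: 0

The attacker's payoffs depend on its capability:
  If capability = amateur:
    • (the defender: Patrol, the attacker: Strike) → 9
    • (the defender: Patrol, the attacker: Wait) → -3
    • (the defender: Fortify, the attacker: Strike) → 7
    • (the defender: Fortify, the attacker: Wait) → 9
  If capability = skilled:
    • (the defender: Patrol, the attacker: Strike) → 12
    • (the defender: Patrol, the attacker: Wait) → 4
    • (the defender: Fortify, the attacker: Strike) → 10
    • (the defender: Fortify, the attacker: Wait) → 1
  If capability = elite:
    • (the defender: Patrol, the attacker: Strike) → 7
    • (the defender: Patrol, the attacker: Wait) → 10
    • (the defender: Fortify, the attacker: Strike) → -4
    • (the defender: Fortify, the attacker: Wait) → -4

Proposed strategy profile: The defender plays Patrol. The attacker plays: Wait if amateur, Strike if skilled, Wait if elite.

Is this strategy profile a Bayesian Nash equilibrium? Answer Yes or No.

No

The defender plays Patrol: E[Patrol] = 0.6·(-4) + 0.2·(0) + 0.2·(-4) = -3.2; E[Fortify] = -0.8. Not best-responding. ✗
The attacker (capability amateur), facing Patrol: Strike gives 9, Wait gives -3. Proposed Wait is not best — profitable deviation exists. ✗
The attacker (capability skilled), facing Patrol: Strike gives 12, Wait gives 4. Proposed Strike is best. ✓
The attacker (capability elite), facing Patrol: Strike gives 7, Wait gives 10. Proposed Wait is best. ✓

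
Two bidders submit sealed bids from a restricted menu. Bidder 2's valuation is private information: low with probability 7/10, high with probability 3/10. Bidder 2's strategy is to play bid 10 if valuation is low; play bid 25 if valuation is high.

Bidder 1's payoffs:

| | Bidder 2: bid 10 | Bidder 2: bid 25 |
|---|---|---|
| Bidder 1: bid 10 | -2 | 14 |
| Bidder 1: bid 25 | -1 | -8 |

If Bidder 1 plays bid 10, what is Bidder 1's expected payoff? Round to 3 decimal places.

Take the expectation over Bidder 2's valuation, weighting each type's action by its prior probability.
E[bid 10] = 7/10·(-2) + 3/10·14 = (-7/5) + 21/5 = 14/5

2.800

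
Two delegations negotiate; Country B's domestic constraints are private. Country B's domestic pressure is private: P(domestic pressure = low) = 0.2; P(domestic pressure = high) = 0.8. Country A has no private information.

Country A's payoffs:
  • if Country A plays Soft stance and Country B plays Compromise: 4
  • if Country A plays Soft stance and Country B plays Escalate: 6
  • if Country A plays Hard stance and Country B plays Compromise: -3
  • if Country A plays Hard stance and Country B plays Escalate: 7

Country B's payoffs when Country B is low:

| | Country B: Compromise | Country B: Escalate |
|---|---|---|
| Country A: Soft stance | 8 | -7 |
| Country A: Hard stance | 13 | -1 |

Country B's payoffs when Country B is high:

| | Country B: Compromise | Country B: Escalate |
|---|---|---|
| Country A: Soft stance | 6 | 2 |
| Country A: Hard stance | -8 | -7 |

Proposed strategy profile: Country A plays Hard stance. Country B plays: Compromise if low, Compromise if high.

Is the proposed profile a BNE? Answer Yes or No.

No

Country A plays Hard stance: E[Hard stance] = 0.2·(-3) + 0.8·(-3) = -3; E[Soft stance] = 4. Not best-responding. ✗
Country B (domestic pressure low), facing Hard stance: Compromise gives 13, Escalate gives -1. Proposed Compromise is best. ✓
Country B (domestic pressure high), facing Hard stance: Compromise gives -8, Escalate gives -7. Proposed Compromise is not best — profitable deviation exists. ✗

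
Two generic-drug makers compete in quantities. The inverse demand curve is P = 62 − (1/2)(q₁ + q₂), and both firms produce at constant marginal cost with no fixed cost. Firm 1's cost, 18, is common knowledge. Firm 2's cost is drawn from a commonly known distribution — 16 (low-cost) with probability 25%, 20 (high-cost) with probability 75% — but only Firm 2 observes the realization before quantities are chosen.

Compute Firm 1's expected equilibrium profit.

Firm 2 with cost c maximizes (62 − (1/2)(q₁+q₂) − c)·q₂, giving q₂(c) = (62 − c − (1/2)q₁).
E[c₂] = 0.25·16 + 0.75·20 = 19
Firm 1's FOC against E[q₂] yields q₁ = (62 − 2·18 + E[c₂])/(3/2) = (62 − 36 + 19)/(3/2) = 30.
E[P] = 62 − (1/2)·(q₁ + E[q₂]) = 33; Firm 1's expected profit = (E[P] − 18)·q₁ = (33 − 18)·30 = 450.

450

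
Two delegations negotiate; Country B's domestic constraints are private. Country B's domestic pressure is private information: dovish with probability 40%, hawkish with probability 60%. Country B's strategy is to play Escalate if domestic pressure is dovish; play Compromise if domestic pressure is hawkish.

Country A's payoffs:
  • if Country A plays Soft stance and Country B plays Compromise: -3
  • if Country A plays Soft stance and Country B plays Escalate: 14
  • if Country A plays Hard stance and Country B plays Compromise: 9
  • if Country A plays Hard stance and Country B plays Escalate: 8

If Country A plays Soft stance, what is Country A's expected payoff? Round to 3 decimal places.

E[Soft stance] = 0.4·14 + 0.6·(-3) = 5.6 + (-1.8) = 3.8

3.800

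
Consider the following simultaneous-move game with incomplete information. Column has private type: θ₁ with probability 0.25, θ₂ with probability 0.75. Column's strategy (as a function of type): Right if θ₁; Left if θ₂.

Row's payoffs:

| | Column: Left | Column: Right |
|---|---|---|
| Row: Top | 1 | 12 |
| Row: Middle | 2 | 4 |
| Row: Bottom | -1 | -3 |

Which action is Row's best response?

Top

E[Top] = 0.25·(12) + 0.75·(1) = 3.75
E[Middle] = 0.25·(4) + 0.75·(2) = 2.5
E[Bottom] = 0.25·(-3) + 0.75·(-1) = -1.5
Best response: Top (3.75 is the largest).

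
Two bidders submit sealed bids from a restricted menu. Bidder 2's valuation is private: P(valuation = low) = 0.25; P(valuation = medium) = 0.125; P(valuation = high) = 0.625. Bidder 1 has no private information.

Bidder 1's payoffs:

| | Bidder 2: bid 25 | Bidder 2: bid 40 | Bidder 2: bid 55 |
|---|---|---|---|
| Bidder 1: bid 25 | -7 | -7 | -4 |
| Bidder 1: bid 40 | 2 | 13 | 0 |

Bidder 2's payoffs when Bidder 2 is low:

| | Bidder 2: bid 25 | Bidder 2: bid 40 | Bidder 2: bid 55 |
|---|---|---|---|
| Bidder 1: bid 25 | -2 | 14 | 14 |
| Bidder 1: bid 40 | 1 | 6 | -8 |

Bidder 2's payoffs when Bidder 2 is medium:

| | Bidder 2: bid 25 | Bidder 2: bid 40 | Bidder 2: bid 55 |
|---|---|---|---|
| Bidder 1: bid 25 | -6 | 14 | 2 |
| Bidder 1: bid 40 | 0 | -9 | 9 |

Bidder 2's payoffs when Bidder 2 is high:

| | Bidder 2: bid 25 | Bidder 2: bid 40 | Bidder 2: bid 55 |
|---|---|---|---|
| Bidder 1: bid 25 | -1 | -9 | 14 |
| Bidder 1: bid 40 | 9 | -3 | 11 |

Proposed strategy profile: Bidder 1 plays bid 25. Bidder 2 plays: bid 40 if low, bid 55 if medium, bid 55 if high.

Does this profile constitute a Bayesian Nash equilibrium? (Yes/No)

Bidder 1 plays bid 25: E[bid 25] = 0.25·(-7) + 0.125·(-4) + 0.625·(-4) = -4.75; E[bid 40] = 3.25. Not best-responding. ✗
Bidder 2 (valuation low), facing bid 25: bid 25 gives -2, bid 40 gives 14, bid 55 gives 14. Proposed bid 40 is best. ✓
Bidder 2 (valuation medium), facing bid 25: bid 25 gives -6, bid 40 gives 14, bid 55 gives 2. Proposed bid 55 is not best — profitable deviation exists. ✗
Bidder 2 (valuation high), facing bid 25: bid 25 gives -1, bid 40 gives -9, bid 55 gives 14. Proposed bid 55 is best. ✓

No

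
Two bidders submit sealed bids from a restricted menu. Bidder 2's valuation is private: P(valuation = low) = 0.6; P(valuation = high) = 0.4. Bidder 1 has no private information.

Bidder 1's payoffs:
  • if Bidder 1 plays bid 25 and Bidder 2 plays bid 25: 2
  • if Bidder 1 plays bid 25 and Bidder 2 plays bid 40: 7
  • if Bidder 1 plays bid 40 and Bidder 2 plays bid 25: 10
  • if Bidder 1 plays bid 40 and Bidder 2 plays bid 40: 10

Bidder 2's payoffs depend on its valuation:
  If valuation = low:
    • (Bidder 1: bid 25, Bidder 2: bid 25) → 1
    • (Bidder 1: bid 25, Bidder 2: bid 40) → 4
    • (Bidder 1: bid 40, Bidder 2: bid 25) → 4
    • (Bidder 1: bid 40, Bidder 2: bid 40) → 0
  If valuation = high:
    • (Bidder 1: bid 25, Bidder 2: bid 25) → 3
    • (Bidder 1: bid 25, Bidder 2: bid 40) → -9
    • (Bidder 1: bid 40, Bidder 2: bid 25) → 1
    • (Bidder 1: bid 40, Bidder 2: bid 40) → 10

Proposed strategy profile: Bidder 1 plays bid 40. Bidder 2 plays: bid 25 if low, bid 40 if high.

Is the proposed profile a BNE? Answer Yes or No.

Yes

A profile is a BNE iff every type of every player is best-responding given beliefs about the other side.
Bidder 1 plays bid 40: E[bid 40] = 0.6·(10) + 0.4·(10) = 10; E[bid 25] = 4. Best-responding. ✓
Bidder 2 (valuation low), facing bid 40: bid 25 gives 4, bid 40 gives 0. Proposed bid 25 is best. ✓
Bidder 2 (valuation high), facing bid 40: bid 25 gives 1, bid 40 gives 10. Proposed bid 40 is best. ✓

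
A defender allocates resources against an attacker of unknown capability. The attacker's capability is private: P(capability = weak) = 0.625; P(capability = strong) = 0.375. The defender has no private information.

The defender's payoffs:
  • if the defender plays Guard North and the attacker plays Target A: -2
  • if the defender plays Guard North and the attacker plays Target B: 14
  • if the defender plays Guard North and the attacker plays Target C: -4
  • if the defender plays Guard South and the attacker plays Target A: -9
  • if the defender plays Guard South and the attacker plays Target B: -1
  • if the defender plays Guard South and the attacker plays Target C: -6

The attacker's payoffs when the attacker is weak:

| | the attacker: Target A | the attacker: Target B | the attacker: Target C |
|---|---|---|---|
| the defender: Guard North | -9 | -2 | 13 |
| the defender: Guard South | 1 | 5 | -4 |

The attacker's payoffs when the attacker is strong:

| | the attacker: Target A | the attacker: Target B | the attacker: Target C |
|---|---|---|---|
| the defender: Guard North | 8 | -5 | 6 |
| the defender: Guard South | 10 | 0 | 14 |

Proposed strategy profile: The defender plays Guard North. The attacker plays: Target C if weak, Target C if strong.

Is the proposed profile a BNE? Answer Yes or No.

No

The defender plays Guard North: E[Guard North] = 0.625·(-4) + 0.375·(-4) = -4; E[Guard South] = -6. Best-responding. ✓
The attacker (capability weak), facing Guard North: Target A gives -9, Target B gives -2, Target C gives 13. Proposed Target C is best. ✓
The attacker (capability strong), facing Guard North: Target A gives 8, Target B gives -5, Target C gives 6. Proposed Target C is not best — profitable deviation exists. ✗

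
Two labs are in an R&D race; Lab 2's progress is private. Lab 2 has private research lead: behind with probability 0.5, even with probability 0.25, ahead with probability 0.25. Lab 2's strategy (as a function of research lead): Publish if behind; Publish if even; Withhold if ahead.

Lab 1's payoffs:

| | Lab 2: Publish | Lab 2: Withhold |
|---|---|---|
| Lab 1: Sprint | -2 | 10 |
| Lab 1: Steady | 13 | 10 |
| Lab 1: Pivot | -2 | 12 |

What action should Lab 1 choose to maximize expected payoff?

E[Sprint] = 0.5·(-2) + 0.25·(-2) + 0.25·(10) = 1
E[Steady] = 0.5·(13) + 0.25·(13) + 0.25·(10) = 12.25
E[Pivot] = 0.5·(-2) + 0.25·(-2) + 0.25·(12) = 1.5
Best response: Steady (12.25 is the largest).

Steady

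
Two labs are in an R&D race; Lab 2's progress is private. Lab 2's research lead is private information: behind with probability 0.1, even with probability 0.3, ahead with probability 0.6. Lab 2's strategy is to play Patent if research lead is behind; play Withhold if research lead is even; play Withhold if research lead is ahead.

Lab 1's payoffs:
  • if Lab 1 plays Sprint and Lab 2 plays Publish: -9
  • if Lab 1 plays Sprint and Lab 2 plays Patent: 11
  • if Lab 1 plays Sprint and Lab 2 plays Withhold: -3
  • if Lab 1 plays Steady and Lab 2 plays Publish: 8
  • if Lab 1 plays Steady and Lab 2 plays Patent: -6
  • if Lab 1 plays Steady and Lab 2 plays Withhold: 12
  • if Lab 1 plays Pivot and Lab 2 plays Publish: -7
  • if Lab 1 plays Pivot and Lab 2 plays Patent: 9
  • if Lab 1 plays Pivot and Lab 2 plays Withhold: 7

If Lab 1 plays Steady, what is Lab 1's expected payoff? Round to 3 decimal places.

Take the expectation over Lab 2's research lead, weighting each type's action by its prior probability.
E[Steady] = 0.1·(-6) + 0.3·12 + 0.6·12 = (-0.6) + 3.6 + 7.2 = 10.2

10.200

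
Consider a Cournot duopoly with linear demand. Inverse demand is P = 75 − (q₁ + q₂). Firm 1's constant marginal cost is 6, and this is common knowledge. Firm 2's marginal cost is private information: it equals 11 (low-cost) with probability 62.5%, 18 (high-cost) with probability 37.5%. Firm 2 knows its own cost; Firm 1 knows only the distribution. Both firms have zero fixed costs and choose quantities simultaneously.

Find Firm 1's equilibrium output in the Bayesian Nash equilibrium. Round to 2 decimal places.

25.54

Type-c best response for Firm 2: q₂(c) = (75 − c)/2 − q₁/2.
Firm 1 maximizes expected profit; its first-order condition is 75 − 2q₁ − E[q₂] − 6 = 0.
Substituting E[q₂] and solving: E[c₂] = 13.625, so q₁ = (75 − 2·6 + 13.625)/3 = 25.5417.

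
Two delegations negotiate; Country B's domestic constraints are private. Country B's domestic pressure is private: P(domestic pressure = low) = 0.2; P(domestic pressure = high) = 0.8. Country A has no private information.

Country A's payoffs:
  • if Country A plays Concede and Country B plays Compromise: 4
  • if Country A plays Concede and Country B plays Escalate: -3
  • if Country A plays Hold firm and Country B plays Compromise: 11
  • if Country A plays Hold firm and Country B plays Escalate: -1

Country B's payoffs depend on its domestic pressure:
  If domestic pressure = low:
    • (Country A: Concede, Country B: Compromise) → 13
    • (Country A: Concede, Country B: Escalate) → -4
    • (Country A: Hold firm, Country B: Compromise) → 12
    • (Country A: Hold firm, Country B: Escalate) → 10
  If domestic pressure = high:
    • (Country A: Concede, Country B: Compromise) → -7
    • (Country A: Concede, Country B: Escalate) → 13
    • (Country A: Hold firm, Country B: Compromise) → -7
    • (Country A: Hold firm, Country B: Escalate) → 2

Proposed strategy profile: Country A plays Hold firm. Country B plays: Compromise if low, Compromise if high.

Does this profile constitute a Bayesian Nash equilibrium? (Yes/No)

No

Country A plays Hold firm: E[Hold firm] = 0.2·(11) + 0.8·(11) = 11; E[Concede] = 4. Best-responding. ✓
Country B (domestic pressure low), facing Hold firm: Compromise gives 12, Escalate gives 10. Proposed Compromise is best. ✓
Country B (domestic pressure high), facing Hold firm: Compromise gives -7, Escalate gives 2. Proposed Compromise is not best — profitable deviation exists. ✗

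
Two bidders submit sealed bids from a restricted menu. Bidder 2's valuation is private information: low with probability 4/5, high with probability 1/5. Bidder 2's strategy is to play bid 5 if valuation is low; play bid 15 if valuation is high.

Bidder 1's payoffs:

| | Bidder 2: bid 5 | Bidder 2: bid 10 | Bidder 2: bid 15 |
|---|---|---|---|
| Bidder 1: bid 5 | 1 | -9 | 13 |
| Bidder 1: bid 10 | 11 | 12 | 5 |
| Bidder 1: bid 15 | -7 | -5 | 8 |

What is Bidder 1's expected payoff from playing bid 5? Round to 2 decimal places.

E[bid 5] = 4/5·1 + 1/5·13 = 4/5 + 13/5 = 17/5

3.40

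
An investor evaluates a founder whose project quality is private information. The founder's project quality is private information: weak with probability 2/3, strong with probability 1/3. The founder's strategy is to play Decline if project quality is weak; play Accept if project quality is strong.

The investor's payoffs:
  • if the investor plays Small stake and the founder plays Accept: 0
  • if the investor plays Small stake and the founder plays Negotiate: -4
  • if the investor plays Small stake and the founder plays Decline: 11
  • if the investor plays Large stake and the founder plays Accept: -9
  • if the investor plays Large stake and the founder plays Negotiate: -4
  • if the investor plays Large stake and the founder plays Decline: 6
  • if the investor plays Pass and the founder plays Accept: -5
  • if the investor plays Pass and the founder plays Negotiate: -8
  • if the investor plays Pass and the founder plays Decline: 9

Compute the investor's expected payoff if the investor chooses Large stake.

1

E[Large stake] = 2/3·6 + 1/3·(-9) = 4 + (-3) = 1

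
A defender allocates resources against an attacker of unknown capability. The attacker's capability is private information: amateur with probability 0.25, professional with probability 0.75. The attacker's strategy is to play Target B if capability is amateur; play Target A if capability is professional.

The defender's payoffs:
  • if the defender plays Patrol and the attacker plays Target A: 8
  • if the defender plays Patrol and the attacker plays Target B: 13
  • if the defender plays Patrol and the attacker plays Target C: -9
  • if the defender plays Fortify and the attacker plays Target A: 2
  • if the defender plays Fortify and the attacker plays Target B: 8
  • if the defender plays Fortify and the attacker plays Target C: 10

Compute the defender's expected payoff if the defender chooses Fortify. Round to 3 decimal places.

3.500

Take the expectation over the attacker's capability, weighting each type's action by its prior probability.
E[Fortify] = 0.25·8 + 0.75·2 = 2 + 1.5 = 3.5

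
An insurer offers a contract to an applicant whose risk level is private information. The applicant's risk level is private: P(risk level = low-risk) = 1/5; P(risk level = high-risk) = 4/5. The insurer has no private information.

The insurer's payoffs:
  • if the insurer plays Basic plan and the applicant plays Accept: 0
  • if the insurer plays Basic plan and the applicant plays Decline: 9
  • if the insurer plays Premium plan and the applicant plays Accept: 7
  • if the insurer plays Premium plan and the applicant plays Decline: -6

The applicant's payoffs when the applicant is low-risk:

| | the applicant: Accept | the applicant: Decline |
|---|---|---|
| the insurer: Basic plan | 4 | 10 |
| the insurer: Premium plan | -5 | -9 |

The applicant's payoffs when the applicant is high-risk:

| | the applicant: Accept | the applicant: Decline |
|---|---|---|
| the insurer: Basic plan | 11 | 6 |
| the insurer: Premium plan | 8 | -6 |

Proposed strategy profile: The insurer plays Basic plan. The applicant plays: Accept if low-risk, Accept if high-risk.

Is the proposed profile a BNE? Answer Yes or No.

The insurer plays Basic plan: E[Basic plan] = 1/5·(0) + 4/5·(0) = 0; E[Premium plan] = 7. Not best-responding. ✗
The applicant (risk level low-risk), facing Basic plan: Accept gives 4, Decline gives 10. Proposed Accept is not best — profitable deviation exists. ✗
The applicant (risk level high-risk), facing Basic plan: Accept gives 11, Decline gives 6. Proposed Accept is best. ✓

No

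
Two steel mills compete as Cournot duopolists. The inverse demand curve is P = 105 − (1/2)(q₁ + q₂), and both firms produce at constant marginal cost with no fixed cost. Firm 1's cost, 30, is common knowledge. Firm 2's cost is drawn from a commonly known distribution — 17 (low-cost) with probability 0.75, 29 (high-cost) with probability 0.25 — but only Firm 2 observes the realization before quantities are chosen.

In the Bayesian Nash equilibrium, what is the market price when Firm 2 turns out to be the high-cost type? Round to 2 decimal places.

Type-c best response for Firm 2: q₂(c) = (105 − c) − q₁/2.
Firm 1 maximizes expected profit; its first-order condition is 105 − q₁ − (1/2)E[q₂] − 30 = 0.
Substituting E[q₂] and solving: E[c₂] = 20, so q₁ = (105 − 2·30 + 20)/(3/2) = 43.3333.
q₂(high-cost) = 54.3333, so P = 105 − (1/2)·(43.3333 + 54.3333) = 56.1667.

56.17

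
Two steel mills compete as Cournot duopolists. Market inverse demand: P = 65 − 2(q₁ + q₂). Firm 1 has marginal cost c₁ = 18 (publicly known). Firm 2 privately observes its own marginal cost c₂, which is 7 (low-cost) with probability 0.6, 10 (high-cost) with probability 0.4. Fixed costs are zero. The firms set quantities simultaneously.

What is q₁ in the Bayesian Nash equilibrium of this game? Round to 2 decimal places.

6.20

Each type of Firm 2 best-responds to q₁; Firm 1 best-responds to the expected q₂ over Firm 2's types.
Firm 2 with cost c maximizes (65 − 2(q₁+q₂) − c)·q₂, giving q₂(c) = (65 − c − 2q₁)/4.
E[c₂] = 0.6·7 + 0.4·10 = 8.2
Firm 1's FOC against E[q₂] yields q₁ = (65 − 2·18 + E[c₂])/6 = (65 − 36 + 8.2)/6 = 6.2.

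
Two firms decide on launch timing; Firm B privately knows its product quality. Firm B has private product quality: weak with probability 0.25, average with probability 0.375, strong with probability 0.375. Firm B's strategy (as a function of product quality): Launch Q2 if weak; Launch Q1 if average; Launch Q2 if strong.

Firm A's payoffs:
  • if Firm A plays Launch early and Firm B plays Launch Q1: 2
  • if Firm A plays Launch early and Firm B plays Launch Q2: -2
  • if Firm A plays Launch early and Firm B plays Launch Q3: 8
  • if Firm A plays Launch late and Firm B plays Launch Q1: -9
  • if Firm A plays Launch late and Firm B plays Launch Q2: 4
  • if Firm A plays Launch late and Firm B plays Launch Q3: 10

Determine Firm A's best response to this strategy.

E[Launch early] = 0.25·(-2) + 0.375·(2) + 0.375·(-2) = -0.5
E[Launch late] = 0.25·(4) + 0.375·(-9) + 0.375·(4) = -0.875
Best response: Launch early (-0.5 is the largest).

Launch early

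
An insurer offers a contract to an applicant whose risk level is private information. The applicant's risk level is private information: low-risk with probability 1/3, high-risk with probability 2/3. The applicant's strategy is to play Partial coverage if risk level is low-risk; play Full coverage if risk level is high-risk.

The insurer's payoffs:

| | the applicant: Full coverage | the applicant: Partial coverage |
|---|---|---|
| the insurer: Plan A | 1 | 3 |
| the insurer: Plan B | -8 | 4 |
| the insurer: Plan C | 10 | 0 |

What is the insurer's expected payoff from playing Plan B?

E[Plan B] = 1/3·4 + 2/3·(-8) = 4/3 + (-16/3) = -4

-4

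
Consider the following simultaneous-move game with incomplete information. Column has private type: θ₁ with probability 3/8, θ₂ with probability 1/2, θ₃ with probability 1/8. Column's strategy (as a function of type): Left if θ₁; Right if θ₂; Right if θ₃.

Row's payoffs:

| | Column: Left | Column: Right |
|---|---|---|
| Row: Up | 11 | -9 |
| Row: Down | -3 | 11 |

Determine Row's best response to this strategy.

Down

E[Up] = 3/8·(11) + 1/2·(-9) + 1/8·(-9) = -3/2
E[Down] = 3/8·(-3) + 1/2·(11) + 1/8·(11) = 23/4
Best response: Down (23/4 is the largest).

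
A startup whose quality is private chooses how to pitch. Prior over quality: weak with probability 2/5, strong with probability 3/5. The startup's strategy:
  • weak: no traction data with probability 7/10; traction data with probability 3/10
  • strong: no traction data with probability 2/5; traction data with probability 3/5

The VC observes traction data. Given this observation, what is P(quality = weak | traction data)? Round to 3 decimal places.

P(traction data) = (2/5)·(3/10) + (3/5)·(3/5) = 12/25
P(weak | traction data) = ((2/5)·(3/10)) / (12/25) = (3/25) / (12/25) = 1/4

0.250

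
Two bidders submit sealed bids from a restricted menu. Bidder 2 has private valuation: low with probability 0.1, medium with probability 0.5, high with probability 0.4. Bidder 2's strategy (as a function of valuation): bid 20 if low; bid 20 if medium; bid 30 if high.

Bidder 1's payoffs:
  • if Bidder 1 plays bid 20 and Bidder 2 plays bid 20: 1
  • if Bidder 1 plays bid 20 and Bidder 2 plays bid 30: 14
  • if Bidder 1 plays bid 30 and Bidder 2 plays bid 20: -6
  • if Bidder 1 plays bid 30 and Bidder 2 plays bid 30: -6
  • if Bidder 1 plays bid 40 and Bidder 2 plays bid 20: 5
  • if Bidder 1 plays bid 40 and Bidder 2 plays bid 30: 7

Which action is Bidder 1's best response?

Compute Bidder 1's expected payoff for each action, taking the expectation over Bidder 2's type.
E[bid 20] = 0.1·(1) + 0.5·(1) + 0.4·(14) = 6.2
E[bid 30] = 0.1·(-6) + 0.5·(-6) + 0.4·(-6) = -6
E[bid 40] = 0.1·(5) + 0.5·(5) + 0.4·(7) = 5.8
Best response: bid 20 (6.2 is the largest).

bid 20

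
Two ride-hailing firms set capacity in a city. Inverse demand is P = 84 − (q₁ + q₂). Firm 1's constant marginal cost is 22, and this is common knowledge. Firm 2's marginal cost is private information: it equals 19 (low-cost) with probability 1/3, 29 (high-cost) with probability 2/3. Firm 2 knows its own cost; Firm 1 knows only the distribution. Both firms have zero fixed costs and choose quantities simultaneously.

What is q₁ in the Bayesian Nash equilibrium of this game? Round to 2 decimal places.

21.89

Each type of Firm 2 best-responds to q₁; Firm 1 best-responds to the expected q₂ over Firm 2's types.
Firm 2 with cost c maximizes (84 − (q₁+q₂) − c)·q₂, giving q₂(c) = (84 − c − q₁)/2.
E[c₂] = 1/3·19 + 2/3·29 = 25.6667
Firm 1's FOC against E[q₂] yields q₁ = (84 − 2·22 + E[c₂])/3 = (84 − 44 + 25.6667)/3 = 21.8889.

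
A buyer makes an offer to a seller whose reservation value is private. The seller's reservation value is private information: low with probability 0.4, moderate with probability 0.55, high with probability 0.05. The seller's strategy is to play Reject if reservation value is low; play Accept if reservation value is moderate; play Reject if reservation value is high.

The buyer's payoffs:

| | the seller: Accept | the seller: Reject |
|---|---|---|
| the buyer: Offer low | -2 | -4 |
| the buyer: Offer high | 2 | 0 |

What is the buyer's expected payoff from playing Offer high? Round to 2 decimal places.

1.10

E[Offer high] = 0.4·0 + 0.55·2 + 0.05·0 = 0 + 1.1 + 0 = 1.1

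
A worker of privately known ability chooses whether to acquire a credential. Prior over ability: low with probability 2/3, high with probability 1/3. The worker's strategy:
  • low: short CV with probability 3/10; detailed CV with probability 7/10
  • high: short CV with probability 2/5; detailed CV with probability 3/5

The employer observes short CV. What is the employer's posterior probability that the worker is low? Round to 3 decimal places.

0.600

Apply Bayes' rule using the sender's strategy as the likelihood.
P(short CV) = (2/3)·(3/10) + (1/3)·(2/5) = 1/3
P(low | short CV) = ((2/3)·(3/10)) / (1/3) = (1/5) / (1/3) = 3/5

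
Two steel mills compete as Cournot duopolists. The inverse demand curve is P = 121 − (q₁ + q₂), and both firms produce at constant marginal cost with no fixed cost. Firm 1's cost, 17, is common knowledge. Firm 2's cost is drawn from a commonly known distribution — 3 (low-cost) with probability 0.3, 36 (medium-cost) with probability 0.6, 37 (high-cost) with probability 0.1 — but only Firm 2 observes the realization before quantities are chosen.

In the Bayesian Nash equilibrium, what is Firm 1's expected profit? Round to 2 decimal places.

1423.80

Firm 2 with cost c maximizes (121 − (q₁+q₂) − c)·q₂, giving q₂(c) = (121 − c − q₁)/2.
E[c₂] = 0.3·3 + 0.6·36 + 0.1·37 = 26.2
Firm 1's FOC against E[q₂] yields q₁ = (121 − 2·17 + E[c₂])/3 = (121 − 34 + 26.2)/3 = 37.7333.
E[P] = 121 − (q₁ + E[q₂]) = 54.7333; Firm 1's expected profit = (E[P] − 17)·q₁ = (54.7333 − 17)·37.7333 = 1423.8.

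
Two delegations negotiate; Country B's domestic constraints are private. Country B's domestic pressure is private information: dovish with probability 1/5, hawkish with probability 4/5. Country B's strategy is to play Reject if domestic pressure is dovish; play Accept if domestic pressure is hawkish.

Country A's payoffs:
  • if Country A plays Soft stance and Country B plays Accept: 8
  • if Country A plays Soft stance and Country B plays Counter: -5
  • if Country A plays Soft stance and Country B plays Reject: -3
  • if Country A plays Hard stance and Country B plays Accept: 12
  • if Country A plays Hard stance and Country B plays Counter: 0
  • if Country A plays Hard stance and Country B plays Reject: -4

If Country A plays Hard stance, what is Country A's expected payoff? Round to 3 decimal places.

Take the expectation over Country B's domestic pressure, weighting each type's action by its prior probability.
E[Hard stance] = 1/5·(-4) + 4/5·12 = (-4/5) + 48/5 = 44/5

8.800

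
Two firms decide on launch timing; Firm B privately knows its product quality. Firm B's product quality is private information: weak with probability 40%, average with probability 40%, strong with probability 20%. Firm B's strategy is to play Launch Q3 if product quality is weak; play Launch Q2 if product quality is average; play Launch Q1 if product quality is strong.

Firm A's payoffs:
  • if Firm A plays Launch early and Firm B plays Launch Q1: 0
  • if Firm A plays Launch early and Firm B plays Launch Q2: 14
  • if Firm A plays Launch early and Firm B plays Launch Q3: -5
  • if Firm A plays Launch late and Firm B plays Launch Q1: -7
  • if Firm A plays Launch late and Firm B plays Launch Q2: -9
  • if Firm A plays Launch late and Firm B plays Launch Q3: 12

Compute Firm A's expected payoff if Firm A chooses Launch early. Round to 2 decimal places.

E[Launch early] = 0.4·(-5) + 0.4·14 + 0.2·0 = (-2) + 5.6 + 0 = 3.6

3.60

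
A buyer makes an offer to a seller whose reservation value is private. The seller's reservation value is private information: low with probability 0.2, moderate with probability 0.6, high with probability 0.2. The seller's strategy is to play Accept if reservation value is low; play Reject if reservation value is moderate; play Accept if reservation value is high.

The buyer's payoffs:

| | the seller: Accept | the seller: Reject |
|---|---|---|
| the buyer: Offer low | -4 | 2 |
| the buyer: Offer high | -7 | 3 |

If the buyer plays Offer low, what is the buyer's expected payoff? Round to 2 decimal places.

-0.40

Take the expectation over the seller's reservation value, weighting each type's action by its prior probability.
E[Offer low] = 0.2·(-4) + 0.6·2 + 0.2·(-4) = (-0.8) + 1.2 + (-0.8) = -0.4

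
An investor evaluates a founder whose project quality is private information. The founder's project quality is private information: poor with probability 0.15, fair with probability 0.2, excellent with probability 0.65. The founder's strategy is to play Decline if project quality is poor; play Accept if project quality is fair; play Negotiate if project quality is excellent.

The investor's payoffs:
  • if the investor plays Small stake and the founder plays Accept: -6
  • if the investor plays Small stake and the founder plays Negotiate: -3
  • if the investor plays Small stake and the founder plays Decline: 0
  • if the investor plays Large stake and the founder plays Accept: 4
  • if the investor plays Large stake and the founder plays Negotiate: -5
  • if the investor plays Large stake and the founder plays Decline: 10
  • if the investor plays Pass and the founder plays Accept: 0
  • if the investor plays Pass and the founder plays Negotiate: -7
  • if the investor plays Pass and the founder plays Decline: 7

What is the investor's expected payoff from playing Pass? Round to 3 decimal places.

-3.500

Take the expectation over the founder's project quality, weighting each type's action by its prior probability.
E[Pass] = 0.15·7 + 0.2·0 + 0.65·(-7) = 1.05 + 0 + (-4.55) = -3.5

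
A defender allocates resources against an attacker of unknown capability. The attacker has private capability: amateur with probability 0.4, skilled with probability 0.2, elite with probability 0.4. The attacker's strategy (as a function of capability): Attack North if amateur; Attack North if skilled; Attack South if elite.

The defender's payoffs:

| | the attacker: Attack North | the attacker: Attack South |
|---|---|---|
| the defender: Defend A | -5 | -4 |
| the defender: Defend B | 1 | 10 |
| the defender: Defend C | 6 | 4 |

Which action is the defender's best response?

E[Defend A] = 0.4·(-5) + 0.2·(-5) + 0.4·(-4) = -4.6
E[Defend B] = 0.4·(1) + 0.2·(1) + 0.4·(10) = 4.6
E[Defend C] = 0.4·(6) + 0.2·(6) + 0.4·(4) = 5.2
Best response: Defend C (5.2 is the largest).

Defend C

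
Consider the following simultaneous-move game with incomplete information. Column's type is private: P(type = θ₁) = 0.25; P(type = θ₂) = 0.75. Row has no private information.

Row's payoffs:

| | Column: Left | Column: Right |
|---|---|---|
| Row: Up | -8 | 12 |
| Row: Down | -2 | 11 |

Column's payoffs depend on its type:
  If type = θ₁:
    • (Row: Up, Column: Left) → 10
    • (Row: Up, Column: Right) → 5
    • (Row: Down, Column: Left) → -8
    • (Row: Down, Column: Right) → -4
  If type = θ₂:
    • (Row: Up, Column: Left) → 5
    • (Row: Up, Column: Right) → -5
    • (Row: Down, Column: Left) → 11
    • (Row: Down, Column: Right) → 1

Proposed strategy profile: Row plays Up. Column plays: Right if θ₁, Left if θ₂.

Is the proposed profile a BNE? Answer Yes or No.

A profile is a BNE iff every type of every player is best-responding given beliefs about the other side.
Row plays Up: E[Up] = 0.25·(12) + 0.75·(-8) = -3; E[Down] = 1.25. Not best-responding. ✗
Column (type θ₁), facing Up: Left gives 10, Right gives 5. Proposed Right is not best — profitable deviation exists. ✗
Column (type θ₂), facing Up: Left gives 5, Right gives -5. Proposed Left is best. ✓

No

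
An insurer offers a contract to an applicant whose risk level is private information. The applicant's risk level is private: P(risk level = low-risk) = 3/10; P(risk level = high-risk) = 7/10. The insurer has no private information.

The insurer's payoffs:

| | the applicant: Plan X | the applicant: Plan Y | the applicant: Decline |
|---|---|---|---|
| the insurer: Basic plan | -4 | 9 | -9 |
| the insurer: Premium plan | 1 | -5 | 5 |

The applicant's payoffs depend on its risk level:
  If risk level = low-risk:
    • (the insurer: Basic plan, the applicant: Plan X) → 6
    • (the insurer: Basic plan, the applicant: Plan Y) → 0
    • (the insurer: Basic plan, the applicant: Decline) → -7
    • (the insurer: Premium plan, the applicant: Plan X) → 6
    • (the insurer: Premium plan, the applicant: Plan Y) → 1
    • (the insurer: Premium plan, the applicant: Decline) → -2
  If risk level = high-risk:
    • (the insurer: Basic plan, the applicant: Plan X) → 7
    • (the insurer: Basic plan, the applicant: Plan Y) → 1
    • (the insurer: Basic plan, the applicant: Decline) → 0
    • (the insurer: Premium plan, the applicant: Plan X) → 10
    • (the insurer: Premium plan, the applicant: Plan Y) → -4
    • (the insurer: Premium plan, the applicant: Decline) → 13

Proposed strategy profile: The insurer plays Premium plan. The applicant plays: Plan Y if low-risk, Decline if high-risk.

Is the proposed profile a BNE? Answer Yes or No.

No

The insurer plays Premium plan: E[Premium plan] = 3/10·(-5) + 7/10·(5) = 2; E[Basic plan] = -18/5. Best-responding. ✓
The applicant (risk level low-risk), facing Premium plan: Plan X gives 6, Plan Y gives 1, Decline gives -2. Proposed Plan Y is not best — profitable deviation exists. ✗
The applicant (risk level high-risk), facing Premium plan: Plan X gives 10, Plan Y gives -4, Decline gives 13. Proposed Decline is best. ✓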